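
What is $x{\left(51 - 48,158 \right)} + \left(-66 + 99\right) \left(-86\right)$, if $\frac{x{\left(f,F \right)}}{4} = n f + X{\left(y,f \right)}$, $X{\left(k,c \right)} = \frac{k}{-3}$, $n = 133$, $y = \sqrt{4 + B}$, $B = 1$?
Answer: $-1242 - \frac{4 \sqrt{5}}{3} \approx -1245.0$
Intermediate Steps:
$y = \sqrt{5}$ ($y = \sqrt{4 + 1} = \sqrt{5} \approx 2.2361$)
$X{\left(k,c \right)} = - \frac{k}{3}$ ($X{\left(k,c \right)} = k \left(- \frac{1}{3}\right) = - \frac{k}{3}$)
$x{\left(f,F \right)} = 532 f - \frac{4 \sqrt{5}}{3}$ ($x{\left(f,F \right)} = 4 \left(133 f - \frac{\sqrt{5}}{3}\right) = 532 f - \frac{4 \sqrt{5}}{3}$)
$x{\left(51 - 48,158 \right)} + \left(-66 + 99\right) \left(-86\right) = \left(532 \left(51 - 48\right) - \frac{4 \sqrt{5}}{3}\right) + \left(-66 + 99\right) \left(-86\right) = \left(532 \left(51 - 48\right) - \frac{4 \sqrt{5}}{3}\right) + 33 \left(-86\right) = \left(532 \cdot 3 - \frac{4 \sqrt{5}}{3}\right) - 2838 = \left(1596 - \frac{4 \sqrt{5}}{3}\right) - 2838 = -1242 - \frac{4 \sqrt{5}}{3}$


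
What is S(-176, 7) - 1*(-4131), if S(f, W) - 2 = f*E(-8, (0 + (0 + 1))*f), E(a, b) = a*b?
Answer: -243675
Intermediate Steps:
S(f, W) = 2 - 8*f² (S(f, W) = 2 + f*(-8*(0 + (0 + 1))*f) = 2 + f*(-8*(0 + 1)*f) = 2 + f*(-8*f) = 2 - 8*f²)
S(-176, 7) - 1*(-4131) = (2 - 8*(-176)²) - 1*(-4131) = (2 - 8*30976) + 4131 = (2 - 247808) + 4131 = -247806 + 4131 = -243675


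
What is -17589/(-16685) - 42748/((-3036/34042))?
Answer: 6070130709041/12663915 ≈ 4.7933e+5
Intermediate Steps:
-17589/(-16685) - 42748/((-3036/34042)) = -17589*(-1/16685) - 42748/((-3036*1/34042)) = 17589/16685 - 42748/(-1518/17021) = 17589/16685 - 42748*(-17021/1518) = 17589/16685 + 363806854/759 = 6070130709041/12663915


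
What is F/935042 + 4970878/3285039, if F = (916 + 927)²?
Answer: 15806104141187/3071649436638 ≈ 5.1458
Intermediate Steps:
F = 3396649 (F = 1843² = 3396649)
F/935042 + 4970878/3285039 = 3396649/935042 + 4970878/3285039 = 15806104141187/3071649436638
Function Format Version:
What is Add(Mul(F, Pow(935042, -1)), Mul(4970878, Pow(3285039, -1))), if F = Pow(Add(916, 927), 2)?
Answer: Rational(15806104141187, 3071649436638) ≈ 5.1458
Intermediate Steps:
F = 3396649 (F = Pow(1843, 2) = 3396649)
Add(Mul(F, Pow(935042, -1)), Mul(4970878, Pow(3285039, -1))) = Add(Mul(3396649, Pow(935042, -1)), Mul(4970878, Pow(3285039, -1))) = Add(Mul(3396649, Rational(1, 935042)), Mul(4970878, Rational(1, 3285039))) = Add(Rational(3396649, 935042), Rational(4970878, 3285039)) = Rational(15806104141187, 3071649436638)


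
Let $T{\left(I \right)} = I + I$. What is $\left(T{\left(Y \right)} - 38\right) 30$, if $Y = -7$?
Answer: $-1560$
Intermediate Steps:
$T{\left(I \right)} = 2 I$
$\left(T{\left(Y \right)} - 38\right) 30 = \left(2 \left(-7\right) - 38\right) 30 = \left(-14 - 38\right) 30 = \left(-52\right) 30 = -1560$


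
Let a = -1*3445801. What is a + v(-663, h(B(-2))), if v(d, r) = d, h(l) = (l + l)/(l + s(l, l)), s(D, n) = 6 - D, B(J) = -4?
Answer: -3446464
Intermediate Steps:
h(l) = l/3 (h(l) = (l + l)/(l + (6 - l)) = (2*l)/6 = (2*l)*(⅙) = l/3)
a = -3445801
a + v(-663, h(B(-2))) = -3445801 - 663 = -3446464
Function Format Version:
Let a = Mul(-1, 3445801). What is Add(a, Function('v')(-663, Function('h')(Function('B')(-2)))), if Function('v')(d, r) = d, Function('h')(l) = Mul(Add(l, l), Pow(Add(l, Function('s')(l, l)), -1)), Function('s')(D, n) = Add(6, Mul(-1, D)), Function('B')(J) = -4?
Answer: -3446464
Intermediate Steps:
Function('h')(l) = Mul(Rational(1, 3), l) (Function('h')(l) = Mul(Add(l, l), Pow(Add(l, Add(6, Mul(-1, l))), -1)) = Mul(Mul(2, l), Pow(6, -1)) = Mul(Mul(2, l), Rational(1, 6)) = Mul(Rational(1, 3), l))
a = -3445801
Add(a, Function('v')(-663, Function('h')(Function('B')(-2)))) = Add(-3445801, -663) = -3446464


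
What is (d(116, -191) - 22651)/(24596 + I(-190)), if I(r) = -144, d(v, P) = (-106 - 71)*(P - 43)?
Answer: 18767/24452 ≈ 0.76750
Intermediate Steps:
d(v, P) = 7611 - 177*P (d(v, P) = -177*(-43 + P) = 7611 - 177*P)
(d(116, -191) - 22651)/(24596 + I(-190)) = ((7611 - 177*(-191)) - 22651)/(24596 - 144) = ((7611 + 33807) - 22651)/24452 = (41418 - 22651)*(1/24452) = 18767*(1/24452) = 18767/24452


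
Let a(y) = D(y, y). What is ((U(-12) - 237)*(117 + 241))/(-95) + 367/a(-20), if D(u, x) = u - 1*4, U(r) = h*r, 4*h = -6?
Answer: 1846783/2280 ≈ 809.99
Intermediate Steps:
h = -3/2 (h = (¼)*(-6) = -3/2 ≈ -1.5000)
U(r) = -3*r/2
D(u, x) = -4 + u (D(u, x) = u - 4 = -4 + u)
a(y) = -4 + y
((U(-12) - 237)*(117 + 241))/(-95) + 367/a(-20) = ((-3/2*(-12) - 237)*(117 + 241))/(-95) + 367/(-4 - 20) = ((18 - 237)*358)*(-1/95) + 367/(-24) = -219*358*(-1/95) + 367*(-1/24) = -78402*(-1/95) - 367/24 = 78402/95 - 367/24 = 1846783/2280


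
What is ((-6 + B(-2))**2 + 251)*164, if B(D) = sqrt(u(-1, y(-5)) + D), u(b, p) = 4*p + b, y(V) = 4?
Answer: 49200 - 1968*sqrt(13) ≈ 42104.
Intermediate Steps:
u(b, p) = b + 4*p
B(D) = sqrt(15 + D) (B(D) = sqrt((-1 + 4*4) + D) = sqrt((-1 + 16) + D) = sqrt(15 + D))
((-6 + B(-2))**2 + 251)*164 = ((-6 + sqrt(15 - 2))**2 + 251)*164 = ((-6 + sqrt(13))**2 + 251)*164 = (251 + (-6 + sqrt(13))**2)*164 = 41164 + 164*(-6 + sqrt(13))**2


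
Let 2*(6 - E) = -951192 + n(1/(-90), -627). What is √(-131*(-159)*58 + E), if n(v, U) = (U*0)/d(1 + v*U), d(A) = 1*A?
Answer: 6*√46769 ≈ 1297.6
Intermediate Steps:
d(A) = A
n(v, U) = 0 (n(v, U) = (U*0)/(1 + v*U) = 0/(1 + U*v) = 0)
E = 475602 (E = 6 - (-951192 + 0)/2 = 6 - ½*(-951192) = 6 + 475596 = 475602)
√(-131*(-159)*58 + E) = √(-131*(-159)*58 + 475602) = √(20829*58 + 475602) = √(1208082 + 475602) = √1683684 = 6*√46769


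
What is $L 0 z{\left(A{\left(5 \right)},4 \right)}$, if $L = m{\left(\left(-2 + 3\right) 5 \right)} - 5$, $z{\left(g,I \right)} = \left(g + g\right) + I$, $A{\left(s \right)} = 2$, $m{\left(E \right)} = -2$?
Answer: $0$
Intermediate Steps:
$z{\left(g,I \right)} = I + 2 g$ ($z{\left(g,I \right)} = 2 g + I = I + 2 g$)
$L = -7$ ($L = -2 - 5 = -7$)
$L 0 z{\left(A{\left(5 \right)},4 \right)} = \left(-7\right) 0 \left(4 + 2 \cdot 2\right) = 0 \left(4 + 4\right) = 0 \cdot 8 = 0$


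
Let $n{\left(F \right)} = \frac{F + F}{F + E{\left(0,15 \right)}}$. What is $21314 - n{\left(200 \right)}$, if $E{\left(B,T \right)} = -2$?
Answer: $\frac{2109886}{99} \approx 21312.0$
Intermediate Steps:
$n{\left(F \right)} = \frac{2 F}{-2 + F}$ ($n{\left(F \right)} = \frac{F + F}{F - 2} = \frac{2 F}{-2 + F}$)
$21314 - n{\left(200 \right)} = 21314 - 2 \cdot 200 \frac{1}{-2 + 200} = 21314 - 2 \cdot 200 \cdot \frac{1}{198} = 21314 - \frac{200}{99} = \frac{2109886}{99}$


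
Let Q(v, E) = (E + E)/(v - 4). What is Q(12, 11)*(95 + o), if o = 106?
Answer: 2211/4 ≈ 552.75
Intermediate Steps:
Q(v, E) = 2*E/(-4 + v) (Q(v, E) = (2*E)/(-4 + v) = 2*E/(-4 + v))
Q(12, 11)*(95 + o) = (2*11/(-4 + 12))*(95 + 106) = (2*11/8)*201 = (2*11*(⅛))*201 = (11/4)*201 = 2211/4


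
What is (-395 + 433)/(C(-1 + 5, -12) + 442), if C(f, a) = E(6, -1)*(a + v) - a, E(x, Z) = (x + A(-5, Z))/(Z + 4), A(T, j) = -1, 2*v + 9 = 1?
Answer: 57/641 ≈ 0.088924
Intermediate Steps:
v = -4 (v = -9/2 + (½)*1 = -9/2 + ½ = -4)
E(x, Z) = (-1 + x)/(4 + Z) (E(x, Z) = (x - 1)/(Z + 4) = (-1 + x)/(4 + Z))
C(f, a) = -20/3 + 2*a/3 (C(f, a) = ((-1 + 6)/(4 - 1))*(a - 4) - a = (5/3)*(-4 + a) - a = ((⅓)*5)*(-4 + a) - a = 5*(-4 + a)/3 - a = (-20/3 + 5*a/3) - a = -20/3 + 2*a/3)
(-395 + 433)/(C(-1 + 5, -12) + 442) = (-395 + 433)/((-20/3 + (⅔)*(-12)) + 442) = 38/((-20/3 - 8) + 442) = 38/(-44/3 + 442) = 38/(1282/3) = 38*(3/1282) = 57/641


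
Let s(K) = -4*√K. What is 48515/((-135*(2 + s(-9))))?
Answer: -9703/1998 - 9703*I/333 ≈ -4.8564 - 29.138*I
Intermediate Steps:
48515/((-135*(2 + s(-9)))) = 48515/((-135*(2 - 12*I))) = 48515/(-270 + 1620*I) = 48515*((-270 - 1620*I)/2697300) = 9703*(-270 - 1620*I)/539460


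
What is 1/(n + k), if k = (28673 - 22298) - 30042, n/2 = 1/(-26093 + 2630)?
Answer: -23463/555298823 ≈ -4.2253e-5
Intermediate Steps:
n = -2/23463 (n = 2/(-26093 + 2630) = 2/(-23463) = 2*(-1/23463) = -2/23463 ≈ -8.5241e-5)
k = -23667 (k = 6375 - 30042 = -23667)
1/(n + k) = 1/(-2/23463 - 23667) = 1/(-555298823/23463) = -23463/555298823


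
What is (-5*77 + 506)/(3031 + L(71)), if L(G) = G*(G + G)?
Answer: 121/13113 ≈ 0.0092275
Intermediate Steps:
L(G) = 2*G² (L(G) = G*(2*G) = 2*G²)
(-5*77 + 506)/(3031 + L(71)) = (-5*77 + 506)/(3031 + 2*71²) = (-385 + 506)/(3031 + 2*5041) = 121/(3031 + 10082) = 121/13113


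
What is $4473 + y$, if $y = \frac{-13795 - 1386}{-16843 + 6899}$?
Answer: $\frac{44494693}{9944} \approx 4474.5$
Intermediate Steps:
$y = \frac{15181}{9944}$ ($y = - \frac{15181}{-9944} = \left(-15181\right) \left(- \frac{1}{9944}\right) = \frac{15181}{9944} \approx 1.5266$)
$4473 + y = 4473 + \frac{15181}{9944} = \frac{44494693}{9944}$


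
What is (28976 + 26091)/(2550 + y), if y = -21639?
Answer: -55067/19089 ≈ -2.8848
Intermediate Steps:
(28976 + 26091)/(2550 + y) = (28976 + 26091)/(2550 - 21639) = 55067/(-19089) = 55067*(-1/19089) = -55067/19089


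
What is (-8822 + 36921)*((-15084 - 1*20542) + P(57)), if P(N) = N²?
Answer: -909761323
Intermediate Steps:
(-8822 + 36921)*((-15084 - 1*20542) + P(57)) = (-8822 + 36921)*((-15084 - 1*20542) + 57²) = 28099*((-15084 - 20542) + 3249) = 28099*(-35626 + 3249) = 28099*(-32377) = -909761323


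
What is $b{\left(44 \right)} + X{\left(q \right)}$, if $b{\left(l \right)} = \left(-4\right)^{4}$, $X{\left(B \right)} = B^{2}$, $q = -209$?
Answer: $43937$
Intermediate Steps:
$b{\left(l \right)} = 256$
$b{\left(44 \right)} + X{\left(q \right)} = 256 + \left(-209\right)^{2} = 256 + 43681 = 43937$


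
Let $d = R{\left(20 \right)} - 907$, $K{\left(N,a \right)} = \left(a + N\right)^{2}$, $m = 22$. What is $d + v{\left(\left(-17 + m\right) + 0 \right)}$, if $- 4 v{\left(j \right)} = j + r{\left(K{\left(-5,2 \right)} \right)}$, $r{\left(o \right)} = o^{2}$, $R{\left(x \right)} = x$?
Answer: $- \frac{1817}{2} \approx -908.5$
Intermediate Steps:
$K{\left(N,a \right)} = \left(N + a\right)^{2}$
$d = -887$ ($d = 20 - 907 = -887$)
$v{\left(j \right)} = - \frac{81}{4} - \frac{j}{4}$ ($v{\left(j \right)} = - \frac{j + \left(\left(-5 + 2\right)^{2}\right)^{2}}{4} = - \frac{j + \left(\left(-3\right)^{2}\right)^{2}}{4} = - \frac{j + 9^{2}}{4} = - \frac{j + 81}{4} = - \frac{81 + j}{4} = - \frac{81}{4} - \frac{j}{4}$)
$d + v{\left(\left(-17 + m\right) + 0 \right)} = -887 - \left(\frac{81}{4} + \frac{\left(-17 + 22\right) + 0}{4}\right) = -887 - \left(\frac{81}{4} + \frac{5 + 0}{4}\right) = -887 - \frac{43}{2} = - \frac{1817}{2}$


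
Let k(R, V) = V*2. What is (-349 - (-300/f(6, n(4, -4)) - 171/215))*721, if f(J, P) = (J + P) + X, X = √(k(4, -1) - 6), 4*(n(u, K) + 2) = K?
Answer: 2884*(-37432*√2 + 40023*I)/(215*(-3*I + 2*√2)) ≈ -2.1289e+5 - 35988.0*I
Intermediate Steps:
k(R, V) = 2*V
n(u, K) = -2 + K/4
X = 2*I*√2 (X = √(2*(-1) - 6) = √(-2 - 6) = √(-8) = 2*I*√2 ≈ 2.8284*I)
f(J, P) = J + P + 2*I*√2 (f(J, P) = (J + P) + 2*I*√2 = J + P + 2*I*√2)
(-349 - (-300/f(6, n(4, -4)) - 171/215))*721 = (-349 - (-300/(6 + (-2 + (¼)*(-4)) + 2*I*√2) - 171/215))*721 = (-349 - (-300/(6 + (-2 - 1) + 2*I*√2) - 171*1/215))*721 = (-349 - (-300/(6 - 3 + 2*I*√2) - 171/215))*721 = (-349 - (-300/(3 + 2*I*√2) - 171/215))*721 = (-349 - (-171/215 - 300/(3 + 2*I*√2)))*721 = (-349 + (171/215 + 300/(3 + 2*I*√2)))*721 = (-74864/215 + 300/(3 + 2*I*√2))*721 = -53976944/215 + 216300/(3 + 2*I*√2)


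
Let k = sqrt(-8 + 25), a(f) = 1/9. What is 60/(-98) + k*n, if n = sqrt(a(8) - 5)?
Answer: -30/49 + 2*I*sqrt(187)/3 ≈ -0.61224 + 9.1165*I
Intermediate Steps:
a(f) = 1/9
n = 2*I*sqrt(11)/3 (n = sqrt(1/9 - 5) = sqrt(-44/9) = 2*I*sqrt(11)/3 ≈ 2.2111*I)
k = sqrt(17) ≈ 4.1231
60/(-98) + k*n = 60/(-98) + sqrt(17)*(2*I*sqrt(11)/3) = 60*(-1/98) + 2*I*sqrt(187)/3 = -30/49 + 2*I*sqrt(187)/3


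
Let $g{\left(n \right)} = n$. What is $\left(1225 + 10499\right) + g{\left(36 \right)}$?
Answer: $11760$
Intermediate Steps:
$\left(1225 + 10499\right) + g{\left(36 \right)} = \left(1225 + 10499\right) + 36 = 11724 + 36 = 11760$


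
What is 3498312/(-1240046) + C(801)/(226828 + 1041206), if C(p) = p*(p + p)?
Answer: -237062420943/131035040797 ≈ -1.8092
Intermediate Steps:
C(p) = 2*p² (C(p) = p*(2*p) = 2*p²)
3498312/(-1240046) + C(801)/(226828 + 1041206) = 3498312/(-1240046) + (2*801²)/(226828 + 1041206) = 3498312*(-1/1240046) + (2*641601)/1268034 = -1749156/620023 + 1283202*(1/1268034) = -1749156/620023 + 213867/211339 = -237062420943/131035040797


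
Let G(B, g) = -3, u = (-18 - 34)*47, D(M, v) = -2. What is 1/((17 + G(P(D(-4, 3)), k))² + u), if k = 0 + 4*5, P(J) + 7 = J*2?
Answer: -1/2248 ≈ -0.00044484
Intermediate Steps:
P(J) = -7 + 2*J (P(J) = -7 + J*2 = -7 + 2*J)
u = -2444 (u = -52*47 = -2444)
k = 20 (k = 0 + 20 = 20)
1/((17 + G(P(D(-4, 3)), k))² + u) = 1/((17 - 3)² - 2444) = 1/(14² - 2444) = 1/(196 - 2444) = 1/(-2248) = -1/2248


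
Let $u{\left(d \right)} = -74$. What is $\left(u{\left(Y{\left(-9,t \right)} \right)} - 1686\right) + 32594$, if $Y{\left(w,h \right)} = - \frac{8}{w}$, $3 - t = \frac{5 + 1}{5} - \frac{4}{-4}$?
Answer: $30834$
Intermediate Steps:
$t = \frac{4}{5}$ ($t = 3 - \left(\frac{5 + 1}{5} - \frac{4}{-4}\right) = 3 - \left(6 \cdot \frac{1}{5} - -1\right) = 3 - \left(\frac{6}{5} + 1\right) = 3 - \frac{11}{5} = \frac{4}{5} \approx 0.8$)
$\left(u{\left(Y{\left(-9,t \right)} \right)} - 1686\right) + 32594 = \left(-74 - 1686\right) + 32594 = -1760 + 32594 = 30834$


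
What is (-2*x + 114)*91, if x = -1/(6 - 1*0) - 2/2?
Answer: 31759/3 ≈ 10586.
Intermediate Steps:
x = -7/6 (x = -1/(6 + 0) - 2*½ = -1/6 - 1 = -1*⅙ - 1 = -⅙ - 1 = -7/6 ≈ -1.1667)
(-2*x + 114)*91 = (-2*(-7/6) + 114)*91 = (7/3 + 114)*91 = (349/3)*91 = 31759/3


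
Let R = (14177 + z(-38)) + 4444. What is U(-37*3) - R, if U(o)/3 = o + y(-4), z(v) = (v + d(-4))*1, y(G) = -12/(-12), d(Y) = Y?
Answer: -18909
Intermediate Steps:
y(G) = 1 (y(G) = -12*(-1/12) = 1)
z(v) = -4 + v (z(v) = (v - 4)*1 = (-4 + v)*1 = -4 + v)
U(o) = 3 + 3*o (U(o) = 3*(o + 1) = 3*(1 + o) = 3 + 3*o)
R = 18579 (R = (14177 + (-4 - 38)) + 4444 = (14177 - 42) + 4444 = 14135 + 4444 = 18579)
U(-37*3) - R = (3 + 3*(-37*3)) - 1*18579 = (3 + 3*(-111)) - 18579 = (3 - 333) - 18579 = -330 - 18579 = -18909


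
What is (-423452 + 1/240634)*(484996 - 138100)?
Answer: -17673821935049016/120317 ≈ -1.4689e+11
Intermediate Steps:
(-423452 + 1/240634)*(484996 - 138100) = (-423452 + 1/240634)*346896 = -101896948567/240634*346896 = -17673821935049016/120317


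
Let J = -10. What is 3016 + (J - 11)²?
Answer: 3457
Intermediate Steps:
3016 + (J - 11)² = 3016 + (-10 - 11)² = 3016 + (-21)² = 3016 + 441 = 3457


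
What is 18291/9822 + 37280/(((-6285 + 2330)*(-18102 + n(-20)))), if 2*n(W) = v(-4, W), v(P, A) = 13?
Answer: 174588134745/93725063194 ≈ 1.8628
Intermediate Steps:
n(W) = 13/2 (n(W) = (1/2)*13 = 13/2)
18291/9822 + 37280/(((-6285 + 2330)*(-18102 + n(-20)))) = 18291/9822 + 37280/(((-6285 + 2330)*(-18102 + 13/2))) = 18291*(1/9822) + 37280/((-3955*(-36191/2))) = 6097/3274 + 37280/(143135405/2) = 6097/3274 + 37280*(2/143135405) = 6097/3274 + 14912/28627081 = 174588134745/93725063194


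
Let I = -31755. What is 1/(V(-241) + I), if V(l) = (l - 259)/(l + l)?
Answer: -241/7652705 ≈ -3.1492e-5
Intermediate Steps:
V(l) = (-259 + l)/(2*l) (V(l) = (-259 + l)/((2*l)) = (-259 + l)*(1/(2*l)) = (-259 + l)/(2*l))
1/(V(-241) + I) = 1/((½)*(-259 - 241)/(-241) - 31755) = 1/((½)*(-1/241)*(-500) - 31755) = 1/(250/241 - 31755) = 1/(-7652705/241) = -241/7652705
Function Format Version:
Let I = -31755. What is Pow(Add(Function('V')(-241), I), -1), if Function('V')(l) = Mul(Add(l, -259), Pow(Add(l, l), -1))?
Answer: Rational(-241, 7652705) ≈ -3.1492e-5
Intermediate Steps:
Function('V')(l) = Mul(Rational(1, 2), Pow(l, -1), Add(-259, l)) (Function('V')(l) = Mul(Add(-259, l), Pow(Mul(2, l), -1)) = Mul(Add(-259, l), Mul(Rational(1, 2), Pow(l, -1))) = Mul(Rational(1, 2), Pow(l, -1), Add(-259, l)))
Pow(Add(Function('V')(-241), I), -1) = Pow(Add(Mul(Rational(1, 2), Pow(-241, -1), Add(-259, -241)), -31755), -1) = Pow(Add(Mul(Rational(1, 2), Rational(-1, 241), -500), -31755), -1) = Pow(Add(Rational(250, 241), -31755), -1) = Pow(Rational(-7652705, 241), -1) = Rational(-241, 7652705)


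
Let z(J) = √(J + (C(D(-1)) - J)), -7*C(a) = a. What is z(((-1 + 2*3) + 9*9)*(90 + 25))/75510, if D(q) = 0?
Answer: 0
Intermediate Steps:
C(a) = -a/7
z(J) = 0 (z(J) = √(J + (-⅐*0 - J)) = √(J + (0 - J)) = √(J - J) = √0 = 0)
z(((-1 + 2*3) + 9*9)*(90 + 25))/75510 = 0/75510 = 0*(1/75510) = 0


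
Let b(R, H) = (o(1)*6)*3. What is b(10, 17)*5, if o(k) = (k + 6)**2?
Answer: 4410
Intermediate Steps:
o(k) = (6 + k)**2
b(R, H) = 882 (b(R, H) = ((6 + 1)**2*6)*3 = (7**2*6)*3 = (49*6)*3 = 294*3 = 882)
b(10, 17)*5 = 882*5 = 4410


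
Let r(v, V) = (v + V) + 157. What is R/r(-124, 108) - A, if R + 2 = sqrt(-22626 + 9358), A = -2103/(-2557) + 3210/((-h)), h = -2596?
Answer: -970186711/467977026 + 2*I*sqrt(3317)/141 ≈ -2.0732 + 0.81693*I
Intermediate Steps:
r(v, V) = 157 + V + v (r(v, V) = (V + v) + 157 = 157 + V + v)
A = 6833679/3318986 (A = -2103/(-2557) + 3210/((-1*(-2596))) = -2103*(-1/2557) + 3210/2596 = 2103/2557 + 3210*(1/2596) = 2103/2557 + 1605/1298 = 6833679/3318986 ≈ 2.0590)
R = -2 + 2*I*sqrt(3317) (R = -2 + sqrt(-22626 + 9358) = -2 + sqrt(-13268) = -2 + 2*I*sqrt(3317) ≈ -2.0 + 115.19*I)
R/r(-124, 108) - A = (-2 + 2*I*sqrt(3317))/(157 + 108 - 124) - 1*6833679/3318986 = (-2 + 2*I*sqrt(3317))/141 - 6833679/3318986 = (-2 + 2*I*sqrt(3317))*(1/141) - 6833679/3318986 = (-2/141 + 2*I*sqrt(3317)/141) - 6833679/3318986 = -970186711/467977026 + 2*I*sqrt(3317)/141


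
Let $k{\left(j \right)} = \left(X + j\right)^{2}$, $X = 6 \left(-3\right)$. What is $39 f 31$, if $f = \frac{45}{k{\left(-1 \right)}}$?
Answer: $\frac{54405}{361} \approx 150.71$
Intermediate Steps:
$X = -18$
$k{\left(j \right)} = \left(-18 + j\right)^{2}$
$f = \frac{45}{361}$ ($f = \frac{45}{\left(-18 - 1\right)^{2}} = \frac{45}{\left(-19\right)^{2}} = \frac{45}{361} \approx 0.12465$)
$39 f 31 = 39 \cdot \frac{45}{361} \cdot 31 = \frac{1755}{361} \cdot 31 = \frac{54405}{361}$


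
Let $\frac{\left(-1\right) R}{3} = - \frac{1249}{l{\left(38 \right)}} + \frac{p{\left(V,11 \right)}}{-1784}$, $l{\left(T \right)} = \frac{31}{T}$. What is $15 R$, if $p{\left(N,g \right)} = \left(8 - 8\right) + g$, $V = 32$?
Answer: $\frac{3810264705}{55304} \approx 68897.0$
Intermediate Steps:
$p{\left(N,g \right)} = g$ ($p{\left(N,g \right)} = 0 + g = g$)
$R = \frac{254017647}{55304}$ ($R = - 3 \left(- \frac{1249}{31 \cdot \frac{1}{38}} + \frac{11}{-1784}\right) = - 3 \left(- \frac{1249}{31 \cdot \frac{1}{38}} + 11 \left(- \frac{1}{1784}\right)\right) = - 3 \left(- \frac{1249}{\frac{31}{38}} - \frac{11}{1784}\right) = - 3 \left(\left(-1249\right) \frac{38}{31} - \frac{11}{1784}\right) = - 3 \left(- \frac{47462}{31} - \frac{11}{1784}\right) = \left(-3\right) \left(- \frac{84672549}{55304}\right) = \frac{254017647}{55304} \approx 4593.1$)
$15 R = 15 \cdot \frac{254017647}{55304} = \frac{3810264705}{55304}$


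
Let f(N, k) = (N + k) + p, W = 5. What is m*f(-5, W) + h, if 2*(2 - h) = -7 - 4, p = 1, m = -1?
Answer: 13/2 ≈ 6.5000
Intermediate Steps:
f(N, k) = 1 + N + k (f(N, k) = (N + k) + 1 = 1 + N + k)
h = 15/2 (h = 2 - (-7 - 4)/2 = 2 - ½*(-11) = 2 + 11/2 = 15/2 ≈ 7.5000)
m*f(-5, W) + h = -(1 - 5 + 5) + 15/2 = -1*1 + 15/2 = -1 + 15/2 = 13/2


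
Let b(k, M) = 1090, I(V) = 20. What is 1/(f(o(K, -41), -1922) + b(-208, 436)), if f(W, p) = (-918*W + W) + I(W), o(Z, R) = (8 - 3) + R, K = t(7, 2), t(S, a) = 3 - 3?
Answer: 1/34122 ≈ 2.9307e-5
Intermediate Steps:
t(S, a) = 0
K = 0
o(Z, R) = 5 + R
f(W, p) = 20 - 917*W (f(W, p) = (-918*W + W) + 20 = -917*W + 20 = 20 - 917*W)
1/(f(o(K, -41), -1922) + b(-208, 436)) = 1/((20 - 917*(5 - 41)) + 1090) = 1/((20 - 917*(-36)) + 1090) = 1/((20 + 33012) + 1090) = 1/(33032 + 1090) = 1/34122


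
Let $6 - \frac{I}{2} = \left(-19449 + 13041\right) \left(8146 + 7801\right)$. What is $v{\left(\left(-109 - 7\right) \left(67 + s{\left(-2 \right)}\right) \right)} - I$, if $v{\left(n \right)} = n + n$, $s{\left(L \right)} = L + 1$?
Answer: $-204392076$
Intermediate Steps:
$s{\left(L \right)} = 1 + L$
$v{\left(n \right)} = 2 n$
$I = 204376764$ ($I = 12 - 2 \left(-19449 + 13041\right) \left(8146 + 7801\right) = 12 - 2 \left(\left(-6408\right) 15947\right) = 12 - -204376752 = 12 + 204376752 = 204376764$)
$v{\left(\left(-109 - 7\right) \left(67 + s{\left(-2 \right)}\right) \right)} - I = 2 \left(-109 - 7\right) \left(67 + \left(1 - 2\right)\right) - 204376764 = 2 \left(- 116 \left(67 - 1\right)\right) - 204376764 = 2 \left(\left(-116\right) 66\right) - 204376764 = 2 \left(-7656\right) - 204376764 = -15312 - 204376764 = -204392076$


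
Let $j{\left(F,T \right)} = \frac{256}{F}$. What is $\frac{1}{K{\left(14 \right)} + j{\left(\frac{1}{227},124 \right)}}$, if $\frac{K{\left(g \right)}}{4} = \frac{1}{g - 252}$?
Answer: $\frac{119}{6915326} \approx 1.7208 \cdot 10^{-5}$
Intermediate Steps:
$K{\left(g \right)} = \frac{4}{-252 + g}$ ($K{\left(g \right)} = \frac{4}{g - 252} = \frac{4}{-252 + g}$)
$\frac{1}{K{\left(14 \right)} + j{\left(\frac{1}{227},124 \right)}} = \frac{1}{\frac{4}{-252 + 14} + \frac{256}{\frac{1}{227}}} = \frac{1}{\frac{4}{-238} + 256 \frac{1}{\frac{1}{227}}} = \frac{1}{4 \left(- \frac{1}{238}\right) + 256 \cdot 227} = \frac{1}{- \frac{2}{119} + 58112} = \frac{1}{\frac{6915326}{119}} = \frac{119}{6915326}$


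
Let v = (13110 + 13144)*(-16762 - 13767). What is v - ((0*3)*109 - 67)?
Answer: -801508299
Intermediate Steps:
v = -801508366 (v = 26254*(-30529) = -801508366)
v - ((0*3)*109 - 67) = -801508366 - ((0*3)*109 - 67) = -801508366 - (0*109 - 67) = -801508366 - (0 - 67) = -801508366 - 1*(-67) = -801508366 + 67 = -801508299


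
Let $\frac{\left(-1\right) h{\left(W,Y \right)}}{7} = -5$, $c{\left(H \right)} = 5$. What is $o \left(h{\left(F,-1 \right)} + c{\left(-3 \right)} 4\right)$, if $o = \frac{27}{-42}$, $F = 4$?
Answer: $- \frac{495}{14} \approx -35.357$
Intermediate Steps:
$h{\left(W,Y \right)} = 35$ ($h{\left(W,Y \right)} = \left(-7\right) \left(-5\right) = 35$)
$o = - \frac{9}{14}$ ($o = 27 \left(- \frac{1}{42}\right) = - \frac{9}{14} \approx -0.64286$)
$o \left(h{\left(F,-1 \right)} + c{\left(-3 \right)} 4\right) = - \frac{9 \left(35 + 5 \cdot 4\right)}{14} = - \frac{9 \left(35 + 20\right)}{14} = \left(- \frac{9}{14}\right) 55 = - \frac{495}{14}$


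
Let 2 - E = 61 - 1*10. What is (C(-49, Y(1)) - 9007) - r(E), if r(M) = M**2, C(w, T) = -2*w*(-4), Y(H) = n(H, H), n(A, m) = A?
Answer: -11800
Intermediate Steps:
Y(H) = H
C(w, T) = 8*w
E = -49 (E = 2 - (61 - 1*10) = 2 - (61 - 10) = 2 - 1*51 = 2 - 51 = -49)
(C(-49, Y(1)) - 9007) - r(E) = (8*(-49) - 9007) - 1*(-49)**2 = (-392 - 9007) - 1*2401 = -9399 - 2401 = -11800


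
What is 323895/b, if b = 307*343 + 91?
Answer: 323895/105392 ≈ 3.0732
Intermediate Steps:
b = 105392 (b = 105301 + 91 = 105392)
323895/b = 323895/105392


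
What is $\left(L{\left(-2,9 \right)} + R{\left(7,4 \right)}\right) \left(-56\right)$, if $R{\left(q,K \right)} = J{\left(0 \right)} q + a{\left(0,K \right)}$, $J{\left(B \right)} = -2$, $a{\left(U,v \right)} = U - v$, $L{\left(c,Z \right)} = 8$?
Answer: $560$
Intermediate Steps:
$R{\left(q,K \right)} = - K - 2 q$ ($R{\left(q,K \right)} = - 2 q + \left(0 - K\right) = - 2 q - K = - K - 2 q$)
$\left(L{\left(-2,9 \right)} + R{\left(7,4 \right)}\right) \left(-56\right) = \left(8 - 18\right) \left(-56\right) = \left(-10\right) \left(-56\right) = 560$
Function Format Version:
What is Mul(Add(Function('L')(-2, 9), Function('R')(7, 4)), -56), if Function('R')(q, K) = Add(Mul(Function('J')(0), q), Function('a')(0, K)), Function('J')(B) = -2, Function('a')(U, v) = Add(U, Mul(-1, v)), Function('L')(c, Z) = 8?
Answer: 560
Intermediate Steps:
Function('R')(q, K) = Add(Mul(-1, K), Mul(-2, q)) (Function('R')(q, K) = Add(Mul(-2, q), Add(0, Mul(-1, K))) = Add(Mul(-2, q), Mul(-1, K)) = Add(Mul(-1, K), Mul(-2, q)))
Mul(Add(Function('L')(-2, 9), Function('R')(7, 4)), -56) = Mul(Add(8, Add(Mul(-1, 4), Mul(-2, 7))), -56) = Mul(Add(8, Add(-4, -14)), -56) = Mul(Add(8, -18), -56) = Mul(-10, -56) = 560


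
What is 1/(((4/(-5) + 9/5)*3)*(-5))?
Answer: -1/15 ≈ -0.066667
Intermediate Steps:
1/(((4/(-5) + 9/5)*3)*(-5)) = 1/(((4*(-1/5) + 9*(1/5))*3)*(-5)) = 1/(((-4/5 + 9/5)*3)*(-5)) = 1/((1*3)*(-5)) = 1/(3*(-5)) = 1/(-15) = -1/15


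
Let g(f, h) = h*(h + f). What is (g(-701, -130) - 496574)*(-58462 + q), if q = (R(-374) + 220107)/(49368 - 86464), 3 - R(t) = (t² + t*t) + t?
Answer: 105326851575712/4637 ≈ 2.2714e+10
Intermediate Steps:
R(t) = 3 - t - 2*t² (R(t) = 3 - ((t² + t*t) + t) = 3 - ((t² + t²) + t) = 3 - (2*t² + t) = 3 - (t + 2*t²) = 3 + (-t - 2*t²) = 3 - t - 2*t²)
g(f, h) = h*(f + h)
q = 14817/9274 (q = ((3 - 1*(-374) - 2*(-374)²) + 220107)/(49368 - 86464) = ((3 + 374 - 2*139876) + 220107)/(-37096) = ((3 + 374 - 279752) + 220107)*(-1/37096) = (-279375 + 220107)*(-1/37096) = -59268*(-1/37096) = 14817/9274 ≈ 1.5977)
(g(-701, -130) - 496574)*(-58462 + q) = (-130*(-701 - 130) - 496574)*(-58462 + 14817/9274) = (-130*(-831) - 496574)*(-542161771/9274) = (108030 - 496574)*(-542161771/9274) = -388544*(-542161771/9274) = 105326851575712/4637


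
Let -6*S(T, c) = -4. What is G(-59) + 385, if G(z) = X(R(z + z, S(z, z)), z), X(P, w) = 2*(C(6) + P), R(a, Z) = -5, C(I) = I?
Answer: 387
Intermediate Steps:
S(T, c) = ⅔ (S(T, c) = -⅙*(-4) = ⅔)
X(P, w) = 12 + 2*P (X(P, w) = 2*(6 + P) = 12 + 2*P)
G(z) = 2 (G(z) = 12 + 2*(-5) = 12 - 10 = 2)
G(-59) + 385 = 2 + 385 = 387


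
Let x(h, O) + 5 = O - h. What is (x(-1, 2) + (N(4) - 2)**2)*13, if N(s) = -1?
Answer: 91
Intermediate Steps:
x(h, O) = -5 + O - h (x(h, O) = -5 + (O - h) = -5 + O - h)
(x(-1, 2) + (N(4) - 2)**2)*13 = ((-5 + 2 - 1*(-1)) + (-1 - 2)**2)*13 = ((-5 + 2 + 1) + (-3)**2)*13 = (-2 + 9)*13 = 7*13 = 91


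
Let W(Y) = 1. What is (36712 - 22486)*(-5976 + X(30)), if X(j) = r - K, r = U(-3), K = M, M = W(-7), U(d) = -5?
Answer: -85099932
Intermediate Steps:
M = 1
K = 1
r = -5
X(j) = -6 (X(j) = -5 - 1*1 = -5 - 1 = -6)
(36712 - 22486)*(-5976 + X(30)) = (36712 - 22486)*(-5976 - 6) = 14226*(-5982) = -85099932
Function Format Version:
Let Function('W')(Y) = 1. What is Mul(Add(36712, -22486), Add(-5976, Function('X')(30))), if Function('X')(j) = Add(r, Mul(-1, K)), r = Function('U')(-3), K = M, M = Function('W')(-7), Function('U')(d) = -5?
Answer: -85099932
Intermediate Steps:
M = 1
K = 1
r = -5
Function('X')(j) = -6 (Function('X')(j) = Add(-5, Mul(-1, 1)) = Add(-5, -1) = -6)
Mul(Add(36712, -22486), Add(-5976, Function('X')(30))) = Mul(Add(36712, -22486), Add(-5976, -6)) = Mul(14226, -5982) = -85099932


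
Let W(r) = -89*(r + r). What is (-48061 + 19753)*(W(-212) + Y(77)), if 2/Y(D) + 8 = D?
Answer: -24569324696/23 ≈ -1.0682e+9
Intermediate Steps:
W(r) = -178*r
Y(D) = 2/(-8 + D)
(-48061 + 19753)*(W(-212) + Y(77)) = (-48061 + 19753)*(-178*(-212) + 2/(-8 + 77)) = -28308*(37736 + 2/69) = -28308*2603786/69 = -24569324696/23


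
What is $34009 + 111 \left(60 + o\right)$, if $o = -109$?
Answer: $28570$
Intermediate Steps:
$34009 + 111 \left(60 + o\right) = 34009 + 111 \left(60 - 109\right) = 34009 + 111 \left(-49\right) = 34009 - 5439 = 28570$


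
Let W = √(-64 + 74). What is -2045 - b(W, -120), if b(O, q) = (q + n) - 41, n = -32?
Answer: -1852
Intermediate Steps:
W = √10 ≈ 3.1623
b(O, q) = -73 + q (b(O, q) = (q - 32) - 41 = (-32 + q) - 41 = -73 + q)
-2045 - b(W, -120) = -2045 - (-73 - 120) = -2045 - 1*(-193) = -2045 + 193 = -1852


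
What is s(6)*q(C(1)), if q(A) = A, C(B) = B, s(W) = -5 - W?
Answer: -11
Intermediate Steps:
s(6)*q(C(1)) = (-5 - 1*6)*1 = (-5 - 6)*1 = -11*1 = -11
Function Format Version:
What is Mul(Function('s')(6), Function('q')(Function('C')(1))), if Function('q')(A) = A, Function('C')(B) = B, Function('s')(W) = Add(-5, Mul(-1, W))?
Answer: -11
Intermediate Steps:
Mul(Function('s')(6), Function('q')(Function('C')(1))) = Mul(Add(-5, Mul(-1, 6)), 1) = Mul(Add(-5, -6), 1) = Mul(-11, 1) = -11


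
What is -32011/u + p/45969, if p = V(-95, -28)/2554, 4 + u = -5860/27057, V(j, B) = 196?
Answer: 7263347066795225/956748699192 ≈ 7591.7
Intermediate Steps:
u = -114088/27057 (u = -4 - 5860/27057 = -114088/27057 ≈ -4.2166)
p = 98/1277 (p = 196/2554 = 196*(1/2554) = 98/1277 ≈ 0.076742)
-32011/u + p/45969 = -32011/(-114088/27057) + (98/1277)/45969 = -32011*(-27057/114088) + (98/1277)*(1/45969) = 866121627/114088 + 14/8386059 = 7263347066795225/956748699192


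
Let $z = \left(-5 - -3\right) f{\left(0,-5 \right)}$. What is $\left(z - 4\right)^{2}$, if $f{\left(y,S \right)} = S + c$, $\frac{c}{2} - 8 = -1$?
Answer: $484$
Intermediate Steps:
$c = 14$ ($c = 16 + 2 \left(-1\right) = 16 - 2 = 14$)
$f{\left(y,S \right)} = 14 + S$ ($f{\left(y,S \right)} = S + 14 = 14 + S$)
$z = -18$ ($z = \left(-5 - -3\right) \left(14 - 5\right) = \left(-5 + 3\right) 9 = \left(-2\right) 9 = -18$)
$\left(z - 4\right)^{2} = \left(-18 - 4\right)^{2} = \left(-22\right)^{2} = 484$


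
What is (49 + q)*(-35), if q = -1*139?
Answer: 3150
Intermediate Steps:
q = -139
(49 + q)*(-35) = (49 - 139)*(-35) = -90*(-35) = 3150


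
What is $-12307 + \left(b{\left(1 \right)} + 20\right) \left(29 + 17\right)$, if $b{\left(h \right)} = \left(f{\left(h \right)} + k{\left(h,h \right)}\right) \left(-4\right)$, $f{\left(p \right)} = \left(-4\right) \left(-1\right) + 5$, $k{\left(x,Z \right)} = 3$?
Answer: $-13595$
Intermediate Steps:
$f{\left(p \right)} = 9$ ($f{\left(p \right)} = 4 + 5 = 9$)
$b{\left(h \right)} = -48$ ($b{\left(h \right)} = \left(9 + 3\right) \left(-4\right) = 12 \left(-4\right) = -48$)
$-12307 + \left(b{\left(1 \right)} + 20\right) \left(29 + 17\right) = -12307 + \left(-48 + 20\right) \left(29 + 17\right) = -12307 - 1288 = -13595$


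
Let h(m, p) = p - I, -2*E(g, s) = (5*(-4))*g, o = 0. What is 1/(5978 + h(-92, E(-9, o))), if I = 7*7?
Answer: 1/5839 ≈ 0.00017126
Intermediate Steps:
I = 49
E(g, s) = 10*g (E(g, s) = -5*(-4)*g/2 = -(-10)*g = 10*g)
h(m, p) = -49 + p (h(m, p) = p - 1*49 = p - 49 = -49 + p)
1/(5978 + h(-92, E(-9, o))) = 1/(5978 + (-49 + 10*(-9))) = 1/(5978 + (-49 - 90)) = 1/(5978 - 139) = 1/5839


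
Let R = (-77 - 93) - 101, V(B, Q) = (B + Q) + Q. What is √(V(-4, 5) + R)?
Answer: I*√265 ≈ 16.279*I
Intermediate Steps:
V(B, Q) = B + 2*Q
R = -271 (R = -170 - 101 = -271)
√(V(-4, 5) + R) = √((-4 + 2*5) - 271) = √((-4 + 10) - 271) = √(6 - 271) = √(-265) = I*√265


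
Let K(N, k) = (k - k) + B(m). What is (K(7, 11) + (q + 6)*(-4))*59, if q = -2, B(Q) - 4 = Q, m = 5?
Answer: -413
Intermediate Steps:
B(Q) = 4 + Q
K(N, k) = 9 (K(N, k) = (k - k) + (4 + 5) = 0 + 9 = 9)
(K(7, 11) + (q + 6)*(-4))*59 = (9 + (-2 + 6)*(-4))*59 = (9 + 4*(-4))*59 = (9 - 16)*59 = -7*59 = -413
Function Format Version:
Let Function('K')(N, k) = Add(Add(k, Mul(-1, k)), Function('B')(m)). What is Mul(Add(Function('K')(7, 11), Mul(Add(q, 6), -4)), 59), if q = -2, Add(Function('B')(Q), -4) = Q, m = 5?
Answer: -413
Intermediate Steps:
Function('B')(Q) = Add(4, Q)
Function('K')(N, k) = 9 (Function('K')(N, k) = Add(Add(k, Mul(-1, k)), Add(4, 5)) = Add(0, 9) = 9)
Mul(Add(Function('K')(7, 11), Mul(Add(q, 6), -4)), 59) = Mul(Add(9, Mul(Add(-2, 6), -4)), 59) = Mul(Add(9, Mul(4, -4)), 59) = Mul(Add(9, -16), 59) = Mul(-7, 59) = -413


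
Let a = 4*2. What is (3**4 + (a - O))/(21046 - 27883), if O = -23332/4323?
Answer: -408079/29556351 ≈ -0.013807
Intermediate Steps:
O = -23332/4323 (O = -23332*1/4323 = -23332/4323 ≈ -5.3972)
a = 8
(3**4 + (a - O))/(21046 - 27883) = (3**4 + (8 - 1*(-23332/4323)))/(21046 - 27883) = (81 + (8 + 23332/4323))/(-6837) = (81 + 57916/4323)*(-1/6837) = (408079/4323)*(-1/6837) = -408079/29556351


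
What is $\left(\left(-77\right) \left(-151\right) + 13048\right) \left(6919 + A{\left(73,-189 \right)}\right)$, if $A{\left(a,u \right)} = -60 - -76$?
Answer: $171121125$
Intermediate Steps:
$A{\left(a,u \right)} = 16$ ($A{\left(a,u \right)} = -60 + 76 = 16$)
$\left(\left(-77\right) \left(-151\right) + 13048\right) \left(6919 + A{\left(73,-189 \right)}\right) = \left(\left(-77\right) \left(-151\right) + 13048\right) \left(6919 + 16\right) = \left(11627 + 13048\right) 6935 = 24675 \cdot 6935 = 171121125$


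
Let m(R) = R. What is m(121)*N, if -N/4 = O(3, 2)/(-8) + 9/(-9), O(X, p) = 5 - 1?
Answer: 726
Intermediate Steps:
O(X, p) = 4
N = 6 (N = -4*(4/(-8) + 9/(-9)) = -4*(4*(-1/8) + 9*(-1/9)) = -4*(-1/2 - 1) = -4*(-3/2) = 6)
m(121)*N = 121*6 = 726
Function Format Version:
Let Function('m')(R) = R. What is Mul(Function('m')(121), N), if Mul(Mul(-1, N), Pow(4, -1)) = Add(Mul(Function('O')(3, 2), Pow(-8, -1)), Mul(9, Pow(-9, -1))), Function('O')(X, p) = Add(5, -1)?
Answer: 726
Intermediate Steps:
Function('O')(X, p) = 4
N = 6 (N = Mul(-4, Add(Mul(4, Pow(-8, -1)), Mul(9, Pow(-9, -1)))) = Mul(-4, Add(Mul(4, Rational(-1, 8)), Mul(9, Rational(-1, 9)))) = Mul(-4, Add(Rational(-1, 2), -1)) = Mul(-4, Rational(-3, 2)) = 6)
Mul(Function('m')(121), N) = Mul(121, 6) = 726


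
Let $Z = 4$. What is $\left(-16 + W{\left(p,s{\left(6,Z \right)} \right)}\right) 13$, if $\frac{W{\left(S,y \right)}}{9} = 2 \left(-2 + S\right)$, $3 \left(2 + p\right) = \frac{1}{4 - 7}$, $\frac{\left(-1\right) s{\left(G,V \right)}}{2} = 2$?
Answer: $-1170$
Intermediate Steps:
$s{\left(G,V \right)} = -4$ ($s{\left(G,V \right)} = \left(-2\right) 2 = -4$)
$p = - \frac{19}{9}$ ($p = -2 + \frac{1}{3 \left(4 - 7\right)} = -2 + \frac{1}{3 \left(-3\right)} = -2 + \frac{1}{3} \left(- \frac{1}{3}\right) = -2 - \frac{1}{9} = - \frac{19}{9} \approx -2.1111$)
$W{\left(S,y \right)} = -36 + 18 S$ ($W{\left(S,y \right)} = 9 \cdot 2 \left(-2 + S\right) = 9 \left(-4 + 2 S\right) = -36 + 18 S$)
$\left(-16 + W{\left(p,s{\left(6,Z \right)} \right)}\right) 13 = \left(-16 + \left(-36 + 18 \left(- \frac{19}{9}\right)\right)\right) 13 = \left(-16 - 74\right) 13 = \left(-90\right) 13 = -1170$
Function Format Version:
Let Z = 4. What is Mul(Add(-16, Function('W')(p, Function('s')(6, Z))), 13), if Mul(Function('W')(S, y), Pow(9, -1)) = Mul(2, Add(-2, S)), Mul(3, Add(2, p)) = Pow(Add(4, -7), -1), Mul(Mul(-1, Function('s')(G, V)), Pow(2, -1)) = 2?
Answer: -1170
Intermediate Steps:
Function('s')(G, V) = -4 (Function('s')(G, V) = Mul(-2, 2) = -4)
p = Rational(-19, 9) (p = Add(-2, Mul(Rational(1, 3), Pow(Add(4, -7), -1))) = Add(-2, Mul(Rational(1, 3), Pow(-3, -1))) = Add(-2, Mul(Rational(1, 3), Rational(-1, 3))) = Add(-2, Rational(-1, 9)) = Rational(-19, 9) ≈ -2.1111)
Function('W')(S, y) = Add(-36, Mul(18, S)) (Function('W')(S, y) = Mul(9, Mul(2, Add(-2, S))) = Mul(9, Add(-4, Mul(2, S))) = Add(-36, Mul(18, S)))
Mul(Add(-16, Function('W')(p, Function('s')(6, Z))), 13) = Mul(Add(-16, Add(-36, Mul(18, Rational(-19, 9)))), 13) = Mul(Add(-16, Add(-36, -38)), 13) = Mul(Add(-16, -74), 13) = Mul(-90, 13) = -1170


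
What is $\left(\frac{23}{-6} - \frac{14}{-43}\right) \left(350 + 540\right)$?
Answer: $- \frac{402725}{129} \approx -3121.9$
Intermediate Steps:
$\left(\frac{23}{-6} - \frac{14}{-43}\right) \left(350 + 540\right) = \left(23 \left(- \frac{1}{6}\right) - - \frac{14}{43}\right) 890 = \left(- \frac{23}{6} + \frac{14}{43}\right) 890 = \left(- \frac{905}{258}\right) 890 = - \frac{402725}{129}$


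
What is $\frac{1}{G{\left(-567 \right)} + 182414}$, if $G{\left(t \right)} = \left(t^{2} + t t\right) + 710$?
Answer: $\frac{1}{826102} \approx 1.2105 \cdot 10^{-6}$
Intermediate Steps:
$G{\left(t \right)} = 710 + 2 t^{2}$ ($G{\left(t \right)} = \left(t^{2} + t^{2}\right) + 710 = 2 t^{2} + 710 = 710 + 2 t^{2}$)
$\frac{1}{G{\left(-567 \right)} + 182414} = \frac{1}{\left(710 + 2 \left(-567\right)^{2}\right) + 182414} = \frac{1}{\left(710 + 2 \cdot 321489\right) + 182414} = \frac{1}{\left(710 + 642978\right) + 182414} = \frac{1}{643688 + 182414} = \frac{1}{826102}$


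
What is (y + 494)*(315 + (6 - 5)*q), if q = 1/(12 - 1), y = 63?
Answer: 1930562/11 ≈ 1.7551e+5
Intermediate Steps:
q = 1/11 ≈ 0.090909
(y + 494)*(315 + (6 - 5)*q) = (63 + 494)*(315 + (6 - 5)*(1/11)) = 557*(315 + 1*(1/11)) = 557*(315 + 1/11) = 557*(3466/11) = 1930562/11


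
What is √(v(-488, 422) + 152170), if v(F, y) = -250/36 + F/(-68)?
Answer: √1583179094/102 ≈ 390.09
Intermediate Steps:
v(F, y) = -125/18 - F/68 (v(F, y) = -250*1/36 + F*(-1/68) = -125/18 - F/68)
√(v(-488, 422) + 152170) = √((-125/18 - 1/68*(-488)) + 152170) = √((-125/18 + 122/17) + 152170) = √(71/306 + 152170) = √(46564091/306) = √1583179094/102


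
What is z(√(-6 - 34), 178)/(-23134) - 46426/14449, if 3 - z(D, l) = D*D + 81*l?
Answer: -866314709/334263166 ≈ -2.5917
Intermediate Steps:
z(D, l) = 3 - D² - 81*l (z(D, l) = 3 - (D*D + 81*l) = 3 - (D² + 81*l) = 3 + (-D² - 81*l) = 3 - D² - 81*l)
z(√(-6 - 34), 178)/(-23134) - 46426/14449 = (3 - (√(-6 - 34))² - 81*178)/(-23134) - 46426/14449 = (3 - (√(-40))² - 14418)*(-1/23134) - 46426*1/14449 = (3 - (2*I*√10)² - 14418)*(-1/23134) - 46426/14449 = (3 - 1*(-40) - 14418)*(-1/23134) - 46426/14449 = (3 + 40 - 14418)*(-1/23134) - 46426/14449 = -14375*(-1/23134) - 46426/14449 = 14375/23134 - 46426/14449 = -866314709/334263166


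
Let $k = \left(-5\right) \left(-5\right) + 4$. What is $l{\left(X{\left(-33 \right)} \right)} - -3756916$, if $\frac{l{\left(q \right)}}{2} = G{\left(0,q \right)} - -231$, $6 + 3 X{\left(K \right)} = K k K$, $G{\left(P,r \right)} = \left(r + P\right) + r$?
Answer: $3799478$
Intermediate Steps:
$G{\left(P,r \right)} = P + 2 r$ ($G{\left(P,r \right)} = \left(P + r\right) + r = P + 2 r$)
$k = 29$ ($k = 25 + 4 = 29$)
$X{\left(K \right)} = -2 + \frac{29 K^{2}}{3}$ ($X{\left(K \right)} = -2 + \frac{K 29 K}{3} = -2 + \frac{29 K K}{3} = -2 + \frac{29 K^{2}}{3}$)
$l{\left(q \right)} = 462 + 4 q$ ($l{\left(q \right)} = 2 \left(\left(0 + 2 q\right) - -231\right) = 2 \left(2 q + 231\right) = 2 \left(231 + 2 q\right) = 462 + 4 q$)
$l{\left(X{\left(-33 \right)} \right)} - -3756916 = \left(462 + 4 \left(-2 + \frac{29 \left(-33\right)^{2}}{3}\right)\right) - -3756916 = \left(462 + 4 \left(-2 + \frac{29}{3} \cdot 1089\right)\right) + 3756916 = \left(462 + 4 \left(-2 + 10527\right)\right) + 3756916 = \left(462 + 4 \cdot 10525\right) + 3756916 = \left(462 + 42100\right) + 3756916 = 42562 + 3756916 = 3799478$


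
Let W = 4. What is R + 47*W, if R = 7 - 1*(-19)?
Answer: 214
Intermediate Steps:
R = 26 (R = 7 + 19 = 26)
R + 47*W = 26 + 47*4 = 26 + 188 = 214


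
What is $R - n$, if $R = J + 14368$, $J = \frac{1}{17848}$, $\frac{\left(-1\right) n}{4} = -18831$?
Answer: $- \frac{1087942687}{17848} \approx -60956.0$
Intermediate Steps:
$n = 75324$ ($n = \left(-4\right) \left(-18831\right) = 75324$)
$J = \frac{1}{17848} \approx 5.6029 \cdot 10^{-5}$
$R = \frac{256440065}{17848}$ ($R = \frac{1}{17848} + 14368 = \frac{256440065}{17848} \approx 14368.0$)
$R - n = \frac{256440065}{17848} - 75324 = - \frac{1087942687}{17848}$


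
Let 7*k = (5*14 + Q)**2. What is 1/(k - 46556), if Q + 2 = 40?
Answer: -7/314228 ≈ -2.2277e-5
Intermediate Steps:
Q = 38 (Q = -2 + 40 = 38)
k = 11664/7 (k = (5*14 + 38)**2/7 = (70 + 38)**2/7 = (1/7)*108**2 = (1/7)*11664 = 11664/7 ≈ 1666.3)
1/(k - 46556) = 1/(11664/7 - 46556) = 1/(-314228/7) = -7/314228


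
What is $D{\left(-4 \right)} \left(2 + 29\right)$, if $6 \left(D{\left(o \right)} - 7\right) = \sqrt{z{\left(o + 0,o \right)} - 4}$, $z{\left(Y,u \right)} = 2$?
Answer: $217 + \frac{31 i \sqrt{2}}{6} \approx 217.0 + 7.3068 i$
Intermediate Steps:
$D{\left(o \right)} = 7 + \frac{i \sqrt{2}}{6}$ ($D{\left(o \right)} = 7 + \frac{\sqrt{2 - 4}}{6} = 7 + \frac{\sqrt{-2}}{6} = 7 + \frac{i \sqrt{2}}{6}$)
$D{\left(-4 \right)} \left(2 + 29\right) = \left(7 + \frac{i \sqrt{2}}{6}\right) \left(2 + 29\right) = \left(7 + \frac{i \sqrt{2}}{6}\right) 31 = 217 + \frac{31 i \sqrt{2}}{6}$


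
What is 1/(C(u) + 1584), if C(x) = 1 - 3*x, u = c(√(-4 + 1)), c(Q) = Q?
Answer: 1585/2512252 + 3*I*√3/2512252 ≈ 0.00063091 + 2.0683e-6*I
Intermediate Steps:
u = I*√3 (u = √(-4 + 1) = √(-3) = I*√3 ≈ 1.732*I)
1/(C(u) + 1584) = 1/((1 - 3*I*√3) + 1584) = 1/(1585 - 3*I*√3)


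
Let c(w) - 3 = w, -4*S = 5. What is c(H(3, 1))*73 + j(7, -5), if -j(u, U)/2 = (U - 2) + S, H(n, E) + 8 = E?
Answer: -551/2 ≈ -275.50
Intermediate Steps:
S = -5/4 (S = -¼*5 = -5/4 ≈ -1.2500)
H(n, E) = -8 + E
j(u, U) = 13/2 - 2*U (j(u, U) = -2*((U - 2) - 5/4) = -2*((-2 + U) - 5/4) = -2*(-13/4 + U) = 13/2 - 2*U)
c(w) = 3 + w
c(H(3, 1))*73 + j(7, -5) = (3 + (-8 + 1))*73 + (13/2 - 2*(-5)) = (3 - 7)*73 + (13/2 + 10) = -4*73 + 33/2 = -292 + 33/2 = -551/2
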